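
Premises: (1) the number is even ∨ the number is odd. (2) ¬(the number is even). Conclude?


Disjunctive syllogism: from (P ∨ Q) and ¬P, infer Q.
One disjunct, 'the number is even', is ruled out; the other must hold.

the number is odd


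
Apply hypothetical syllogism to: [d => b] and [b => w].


Hypothetical syllogism: from (P → Q) and (Q → R), infer (P → R).
Chain the two implications through the shared middle term 'b'.

d => w


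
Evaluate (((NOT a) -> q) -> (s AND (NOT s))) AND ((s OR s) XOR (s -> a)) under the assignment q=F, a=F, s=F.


Substitute q=F, a=F, s=F:
NOT a = T
(NOT a) -> q = T -> F = F
NOT s = T
s AND (NOT s) = F AND T = F
((NOT a) -> q) -> (s AND (NOT s)) = F -> F = T
s OR s = F OR F = F
s -> a = F -> F = T
(s OR s) XOR (s -> a) = F XOR T = T
(((NOT a) -> q) -> (s AND (NOT s))) AND ((s OR s) XOR (s -> a)) = T AND T = T

T


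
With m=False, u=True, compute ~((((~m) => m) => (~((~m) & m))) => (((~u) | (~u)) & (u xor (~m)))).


Substitute m=False, u=True:
… (earlier sub-steps elided)
~((~m) & m) = True
((~m) => m) => (~((~m) & m)) = False => True = True
~u = False
~u = False
(~u) | (~u) = False | False = False
~m = True
u xor (~m) = True xor True = False
((~u) | (~u)) & (u xor (~m)) = False & False = False
(((~m) => m) => (~((~m) & m))) => (((~u) | (~u)) & (u xor (~m))) = True => False = False
~((((~m) => m) => (~((~m) & m))) => (((~u) | (~u)) & (u xor (~m)))) = True

True


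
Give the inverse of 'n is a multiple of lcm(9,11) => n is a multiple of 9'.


The inverse of (P → Q) is (¬P → ¬Q). It is equivalent to the converse, not to the original.
Here P = 'n is a multiple of lcm(9,11)' and Q = 'n is a multiple of 9'.

If not (n is a multiple of lcm(9,11)), then not (n is a multiple of 9).


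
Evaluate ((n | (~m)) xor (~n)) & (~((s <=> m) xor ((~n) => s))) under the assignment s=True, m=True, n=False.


Substitute s=True, m=True, n=False:
~m = False
n | (~m) = False | False = False
~n = True
(n | (~m)) xor (~n) = False xor True = True
s <=> m = True <=> True = True
~n = True
(~n) => s = True => True = True
(s <=> m) xor ((~n) => s) = True xor True = False
~((s <=> m) xor ((~n) => s)) = True
((n | (~m)) xor (~n)) & (~((s <=> m) xor ((~n) => s))) = True & True = True

True


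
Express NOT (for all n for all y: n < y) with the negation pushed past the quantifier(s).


Negation flips each quantifier (∀↔∃) and negates the inner predicate.
¬(for all n for all y: φ) = there exists n there exists y: ¬φ.

there exists n there exists y: NOT(n < y)


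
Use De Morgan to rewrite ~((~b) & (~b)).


De Morgan: the negation of a conjunction is the disjunction of the negations.
Distribute ~ across &, flipping it to |, and negate each literal.

b | b


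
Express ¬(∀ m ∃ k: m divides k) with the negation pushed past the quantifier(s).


Negation flips each quantifier (∀↔∃) and negates the inner predicate.
¬(∀ m ∃ k: φ) = ∃ m ∀ k: ¬φ.

∃ m ∀ k: ¬(m divides k)


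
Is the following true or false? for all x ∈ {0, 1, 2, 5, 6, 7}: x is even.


Evaluate the predicate on each element: 0:T, 1:F, 2:T, 5:F, 6:T, 7:F.
Counterexample x = 1 fails the predicate.

F


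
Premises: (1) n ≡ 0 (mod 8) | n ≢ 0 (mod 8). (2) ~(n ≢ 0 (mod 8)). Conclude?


Disjunctive syllogism: from (P ∨ Q) and ¬P, infer Q.
One disjunct, 'n ≢ 0 (mod 8)', is ruled out; the other must hold.

n ≡ 0 (mod 8)


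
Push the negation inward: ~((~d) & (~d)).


De Morgan: the negation of a conjunction is the disjunction of the negations.
Distribute ~ across &, flipping it to |, and negate each literal.

d | d


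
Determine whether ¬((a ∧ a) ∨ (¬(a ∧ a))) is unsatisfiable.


Truth table over {a}:
a | φ
-----
F | F
T | F
Every row is false.

Yes, it is a contradiction.


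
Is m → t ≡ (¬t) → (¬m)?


Compare truth tables:
m | t | φ | ψ
-------------
F | F | T | T
T | F | F | F
F | T | T | T
T | T | T | T
The columns φ and ψ agree on every row.

Yes, they are logically equivalent.


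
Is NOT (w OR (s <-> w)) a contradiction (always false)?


Truth table over {s, w}:
s | w | φ
---------
F | F | F
T | F | T
F | T | F
T | T | F
Satisfying assignment at row 2: s=T, w=F gives T.

No, it is not a contradiction.


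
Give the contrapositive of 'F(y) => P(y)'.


The contrapositive of (P → Q) is (¬Q → ¬P); it is logically equivalent to the original.
Here P = 'F(y)' and Q = 'P(y)'.

If not (P(y)), then not (F(y)).


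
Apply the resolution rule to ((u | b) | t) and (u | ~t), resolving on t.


The clauses contain complementary literals t and ~t.
Resolution eliminates this pair and disjoins the remaining literals (merging duplicates).

(b | u)


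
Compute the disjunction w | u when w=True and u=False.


Disjunction is false only when both operands are false.
Substitute: w=True, u=False.
True | False evaluates to True.

True


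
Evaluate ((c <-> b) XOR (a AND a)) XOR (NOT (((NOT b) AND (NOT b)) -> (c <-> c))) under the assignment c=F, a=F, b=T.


Substitute c=F, a=F, b=T:
c <-> b = F <-> T = F
a AND a = F AND F = F
(c <-> b) XOR (a AND a) = F XOR F = F
NOT b = F
NOT b = F
(NOT b) AND (NOT b) = F AND F = F
c <-> c = F <-> F = T
((NOT b) AND (NOT b)) -> (c <-> c) = F -> T = T
NOT (((NOT b) AND (NOT b)) -> (c <-> c)) = F
((c <-> b) XOR (a AND a)) XOR (NOT (((NOT b) AND (NOT b)) -> (c <-> c))) = F XOR F = F

F


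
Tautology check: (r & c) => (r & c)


Build the truth table over {c, r}:
c | r | φ
---------
False | False | True
True | False | True
False | True | True
True | True | True
Every row evaluates to true.

Yes, it is a tautology.


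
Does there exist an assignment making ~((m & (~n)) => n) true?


Search for a satisfying assignment over {m, n}.
Try m=True, n=False: the formula evaluates to True.
A satisfying assignment exists.

Satisfiable.


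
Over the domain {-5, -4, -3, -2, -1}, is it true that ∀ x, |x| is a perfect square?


Evaluate the predicate on each element: -5:F, -4:T, -3:F, -2:F, -1:T.
Counterexample x = -5 fails the predicate.

F


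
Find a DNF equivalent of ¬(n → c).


Step 1: Rewrite implication then negate: ¬(¬n ∨ c) = n ∧ ¬c.

n ∧ (¬c)


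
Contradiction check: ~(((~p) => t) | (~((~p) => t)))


Truth table over {p, t}:
p | t | φ
---------
False | False | False
True | False | False
False | True | False
True | True | False
Every row is false.

Yes, it is a contradiction.


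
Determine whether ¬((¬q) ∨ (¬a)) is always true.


Build the truth table over {a, q}:
a | q | φ
---------
F | F | F
T | F | F
F | T | F
T | T | T
Counterexample at row 1: with a=F, q=F, the formula is F.

No, it is not a tautology.


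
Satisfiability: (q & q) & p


Search for a satisfying assignment over {p, q}.
Try p=True, q=True: the formula evaluates to True.
A satisfying assignment exists.

Satisfiable.


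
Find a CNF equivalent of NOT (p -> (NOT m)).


Step 1: Rewrite p → (¬m) as ¬p ∨ (¬m).
Step 2: Negate: ¬(¬p ∨ (¬m)) = p ∧ ¬(¬m) (De Morgan + double negation).
Step 3: Eliminate any double negations (¬¬X = X).

p AND m


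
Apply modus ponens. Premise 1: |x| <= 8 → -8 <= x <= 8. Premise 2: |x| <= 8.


Modus ponens: from (P → Q) and P, infer Q.
P = '|x| <= 8' is asserted, and P → Q holds, so Q follows.

-8 <= x <= 8.


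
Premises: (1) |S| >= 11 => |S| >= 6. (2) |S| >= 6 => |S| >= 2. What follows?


Hypothetical syllogism: from (P → Q) and (Q → R), infer (P → R).
Chain the two implications through the shared middle term '|S| >= 6'.

|S| >= 11 => |S| >= 2


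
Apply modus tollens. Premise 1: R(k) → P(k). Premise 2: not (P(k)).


Modus tollens: from (P → Q) and ¬Q, infer ¬P.
Q = 'P(k)' is denied; since P → Q, P must also fail.

Not (R(k)).


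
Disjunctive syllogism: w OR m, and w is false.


Disjunctive syllogism: from (P ∨ Q) and ¬P, infer Q.
One disjunct, 'w', is ruled out; the other must hold.

m


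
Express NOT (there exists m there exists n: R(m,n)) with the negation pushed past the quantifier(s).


Negation flips each quantifier (∀↔∃) and negates the inner predicate.
¬(there exists m there exists n: φ) = for all m for all n: ¬φ.

for all m for all n: NOT(R(m,n))


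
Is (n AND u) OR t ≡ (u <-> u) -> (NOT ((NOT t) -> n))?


Compare truth tables:
n | t | u | φ | ψ
-----------------
F | F | F | F | T
T | F | F | F | F
F | T | F | T | F
T | T | F | T | F
F | F | T | F | T
T | F | T | T | F
F | T | T | T | F
T | T | T | T | F
They differ at row 1 (n=F, t=F, u=F): φ=F but ψ=T.

No, they are not logically equivalent.


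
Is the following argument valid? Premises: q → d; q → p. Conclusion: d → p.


This is (no valid rule). There exist truth assignments where the premises are all true but the conclusion is false.

Invalid.


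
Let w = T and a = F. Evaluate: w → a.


Implication is false only when antecedent is true and consequent is false.
Substitute: w=T, a=F.
T → F evaluates to F.

F


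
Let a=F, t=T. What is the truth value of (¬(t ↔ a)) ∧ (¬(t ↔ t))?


Substitute a=F, t=T:
t ↔ a = T ↔ F = F
¬(t ↔ a) = T
t ↔ t = T ↔ T = T
¬(t ↔ t) = F
(¬(t ↔ a)) ∧ (¬(t ↔ t)) = T ∧ F = F

F


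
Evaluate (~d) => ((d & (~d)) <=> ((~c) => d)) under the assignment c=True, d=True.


Substitute c=True, d=True:
~d = False
~d = False
d & (~d) = True & False = False
~c = False
(~c) => d = False => True = True
(d & (~d)) <=> ((~c) => d) = False <=> True = False
(~d) => ((d & (~d)) <=> ((~c) => d)) = False => False = True

True


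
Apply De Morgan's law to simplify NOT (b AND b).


De Morgan: the negation of a conjunction is the disjunction of the negations.
Distribute NOT across AND, flipping it to OR, and negate each literal.

(NOT b) OR (NOT b)


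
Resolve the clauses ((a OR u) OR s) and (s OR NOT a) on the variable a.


The clauses contain complementary literals a and NOTa.
Resolution eliminates this pair and disjoins the remaining literals (merging duplicates).

(s OR u)


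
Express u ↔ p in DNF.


Step 1: u ↔ p is true exactly when both agree: (u ∧ p) ∨ (¬u ∧ ¬p).

(u ∧ p) ∨ ((¬u) ∧ (¬p))


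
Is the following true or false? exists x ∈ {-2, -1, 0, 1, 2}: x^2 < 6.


Evaluate the predicate on each element: -2:True, -1:True, 0:True, 1:True, 2:True.
Witness x = -2 satisfies the predicate.

True


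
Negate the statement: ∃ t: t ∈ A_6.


¬(∀ x: φ) = ∃ x: ¬φ, and ¬(∃ x: φ) = ∀ x: ¬φ.
Apply to the existential statement.

∀ t: ¬(t ∈ A_6)


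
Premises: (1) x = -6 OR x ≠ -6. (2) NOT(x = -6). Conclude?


Disjunctive syllogism: from (P ∨ Q) and ¬P, infer Q.
One disjunct, 'x = -6', is ruled out; the other must hold.

x ≠ -6


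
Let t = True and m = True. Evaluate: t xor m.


Exclusive or is true when exactly one operand is true.
Substitute: t=True, m=True.
True xor True evaluates to False.

False


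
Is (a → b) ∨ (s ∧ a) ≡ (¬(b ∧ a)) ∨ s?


Compare truth tables:
a | b | s | φ | ψ
-----------------
F | F | F | T | T
T | F | F | F | T
F | T | F | T | T
T | T | F | T | F
F | F | T | T | T
T | F | T | T | T
F | T | T | T | T
T | T | T | T | T
They differ at row 2 (a=T, b=F, s=F): φ=F but ψ=T.

No, they are not logically equivalent.


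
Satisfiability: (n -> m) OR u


Search for a satisfying assignment over {m, n, u}.
Try m=F, n=F, u=F: the formula evaluates to T.
A satisfying assignment exists.

Satisfiable.


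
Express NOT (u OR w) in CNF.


Step 1: Apply De Morgan: ¬(u ∨ w) = ¬u ∧ ¬w.

(NOT u) AND (NOT w)


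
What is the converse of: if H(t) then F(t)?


The converse of (P → Q) is (Q → P). It is not in general equivalent to the original.
Here P = 'H(t)' and Q = 'F(t)'.

If F(t), then H(t).


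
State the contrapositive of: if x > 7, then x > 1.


The contrapositive of (P → Q) is (¬Q → ¬P); it is logically equivalent to the original.
Here P = 'x > 7' and Q = 'x > 1'.

If not (x > 1), then not (x > 7).


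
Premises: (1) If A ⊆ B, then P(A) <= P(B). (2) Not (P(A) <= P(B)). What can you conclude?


Modus tollens: from (P → Q) and ¬Q, infer ¬P.
Q = 'P(A) <= P(B)' is denied; since P → Q, P must also fail.

Not (A ⊆ B).


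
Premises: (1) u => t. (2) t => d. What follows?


Hypothetical syllogism: from (P → Q) and (Q → R), infer (P → R).
Chain the two implications through the shared middle term 't'.

u => d


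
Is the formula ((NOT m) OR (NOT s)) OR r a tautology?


Build the truth table over {m, r, s}:
m | r | s | φ
-------------
F | F | F | T
T | F | F | T
F | T | F | T
T | T | F | T
F | F | T | T
T | F | T | F
F | T | T | T
T | T | T | T
Counterexample at row 6: with m=T, r=F, s=T, the formula is F.

No, it is not a tautology.


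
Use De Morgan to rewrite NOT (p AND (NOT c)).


De Morgan: the negation of a conjunction is the disjunction of the negations.
Distribute NOT across AND, flipping it to OR, and negate each literal.

(NOT p) OR c


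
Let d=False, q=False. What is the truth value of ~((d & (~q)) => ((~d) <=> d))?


Substitute d=False, q=False:
~q = True
d & (~q) = False & True = False
~d = True
(~d) <=> d = True <=> False = False
(d & (~q)) => ((~d) <=> d) = False => False = True
~((d & (~q)) => ((~d) <=> d)) = False

False


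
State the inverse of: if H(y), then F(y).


The inverse of (P → Q) is (¬P → ¬Q). It is equivalent to the converse, not to the original.
Here P = 'H(y)' and Q = 'F(y)'.

If not (H(y)), then not (F(y)).


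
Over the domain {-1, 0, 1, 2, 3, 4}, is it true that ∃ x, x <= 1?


Evaluate the predicate on each element: -1:T, 0:T, 1:T, 2:F, 3:F, 4:F.
Witness x = -1 satisfies the predicate.

T


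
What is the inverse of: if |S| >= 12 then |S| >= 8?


The inverse of (P → Q) is (¬P → ¬Q). It is equivalent to the converse, not to the original.
Here P = '|S| >= 12' and Q = '|S| >= 8'.

If not (|S| >= 12), then not (|S| >= 8).


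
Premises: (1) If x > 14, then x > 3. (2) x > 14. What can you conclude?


Modus ponens: from (P → Q) and P, infer Q.
P = 'x > 14' is asserted, and P → Q holds, so Q follows.

x > 3.


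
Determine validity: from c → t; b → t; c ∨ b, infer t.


This matches the form of proof by cases: the conclusion follows in every model of the premises.

Valid.


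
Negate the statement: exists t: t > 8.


¬(forall x: φ) = exists x: ¬φ, and ¬(exists x: φ) = forall x: ¬φ.
Apply to the existential statement.

forall t: ~(t > 8)


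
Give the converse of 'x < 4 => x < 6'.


The converse of (P → Q) is (Q → P). It is not in general equivalent to the original.
Here P = 'x < 4' and Q = 'x < 6'.

If x < 6, then x < 4.


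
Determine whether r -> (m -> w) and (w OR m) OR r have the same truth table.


Compare truth tables:
m | r | w | φ | ψ
-----------------
F | F | F | T | F
T | F | F | T | T
F | T | F | T | T
T | T | F | F | T
F | F | T | T | T
T | F | T | T | T
F | T | T | T | T
T | T | T | T | T
They differ at row 1 (m=F, r=F, w=F): φ=T but ψ=F.

No, they are not logically equivalent.


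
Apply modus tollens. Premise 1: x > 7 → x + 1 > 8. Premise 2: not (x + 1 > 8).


Modus tollens: from (P → Q) and ¬Q, infer ¬P.
Q = 'x + 1 > 8' is denied; since P → Q, P must also fail.

Not (x > 7).


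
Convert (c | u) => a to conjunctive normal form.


Step 1: Rewrite as ¬(c ∨ u) ∨ a = (¬c ∧ ¬u) ∨ a.
Step 2: Distribute ∨ over ∧.

((~c) | a) & ((~u) | a)


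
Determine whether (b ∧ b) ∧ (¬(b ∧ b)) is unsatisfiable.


Truth table over {b}:
b | φ
-----
F | F
T | F
Every row is false.

Yes, it is a contradiction.


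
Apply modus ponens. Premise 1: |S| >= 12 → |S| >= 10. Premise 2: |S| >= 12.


Modus ponens: from (P → Q) and P, infer Q.
P = '|S| >= 12' is asserted, and P → Q holds, so Q follows.

|S| >= 10.


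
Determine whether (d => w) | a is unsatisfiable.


Truth table over {a, d, w}:
a | d | w | φ
-------------
False | False | False | True
True | False | False | True
False | True | False | False
True | True | False | True
False | False | True | True
True | False | True | True
False | True | True | True
True | True | True | True
Satisfying assignment at row 1: a=False, d=False, w=False gives True.

No, it is not a contradiction.


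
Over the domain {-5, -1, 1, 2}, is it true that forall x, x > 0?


Evaluate the predicate on each element: -5:False, -1:False, 1:True, 2:True.
Counterexample x = -5 fails the predicate.

False


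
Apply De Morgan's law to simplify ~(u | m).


De Morgan: the negation of a disjunction is the conjunction of the negations.
Distribute ~ across |, flipping it to &, and negate each literal.

(~u) & (~m)


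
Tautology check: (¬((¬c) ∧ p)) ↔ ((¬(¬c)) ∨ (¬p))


Build the truth table over {c, p}:
c | p | φ
---------
F | F | T
T | F | T
F | T | T
T | T | T
Every row evaluates to true.

Yes, it is a tautology.


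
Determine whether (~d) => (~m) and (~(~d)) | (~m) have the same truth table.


Compare truth tables:
d | m | φ | ψ
-------------
False | False | True | True
True | False | True | True
False | True | False | False
True | True | True | True
The columns φ and ψ agree on every row.

Yes, they are logically equivalent.


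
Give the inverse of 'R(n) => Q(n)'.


The inverse of (P → Q) is (¬P → ¬Q). It is equivalent to the converse, not to the original.
Here P = 'R(n)' and Q = 'Q(n)'.

If not (R(n)), then not (Q(n)).


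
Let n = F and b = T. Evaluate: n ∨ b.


Disjunction is false only when both operands are false.
Substitute: n=F, b=T.
F ∨ T evaluates to T.

T


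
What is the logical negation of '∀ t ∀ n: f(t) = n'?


Negation flips each quantifier (∀↔∃) and negates the inner predicate.
¬(∀ t ∀ n: φ) = ∃ t ∃ n: ¬φ.

∃ t ∃ n: ¬(f(t) = n)


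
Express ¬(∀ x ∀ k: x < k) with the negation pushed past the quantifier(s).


Negation flips each quantifier (∀↔∃) and negates the inner predicate.
¬(∀ x ∀ k: φ) = ∃ x ∃ k: ¬φ.

∃ x ∃ k: ¬(x < k)


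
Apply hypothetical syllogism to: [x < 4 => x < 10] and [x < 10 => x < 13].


Hypothetical syllogism: from (P → Q) and (Q → R), infer (P → R).
Chain the two implications through the shared middle term 'x < 10'.

x < 4 => x < 13


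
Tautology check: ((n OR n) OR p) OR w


Build the truth table over {n, p, w}:
n | p | w | φ
-------------
F | F | F | F
T | F | F | T
F | T | F | T
T | T | F | T
F | F | T | T
T | F | T | T
F | T | T | T
T | T | T | T
Counterexample at row 1: with n=F, p=F, w=F, the formula is F.

No, it is not a tautology.


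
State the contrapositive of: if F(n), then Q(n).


The contrapositive of (P → Q) is (¬Q → ¬P); it is logically equivalent to the original.
Here P = 'F(n)' and Q = 'Q(n)'.

If not (Q(n)), then not (F(n)).


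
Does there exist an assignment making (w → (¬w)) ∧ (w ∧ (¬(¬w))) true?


Check all 2 assignments over {w}:
w | φ
-----
F | F
T | F
No assignment makes the formula true.

Unsatisfiable.


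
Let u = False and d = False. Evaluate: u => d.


Implication is false only when antecedent is true and consequent is false.
Substitute: u=False, d=False.
False => False evaluates to True.

True


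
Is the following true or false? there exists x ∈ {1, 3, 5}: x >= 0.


Evaluate the predicate on each element: 1:T, 3:T, 5:T.
Witness x = 1 satisfies the predicate.

T


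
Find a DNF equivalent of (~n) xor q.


Step 1: (¬n) ⊕ q is true exactly when they disagree: ((¬n) ∧ ¬q) ∨ (¬(¬n) ∧ q).
Step 2: Eliminate any double negations (¬¬X = X).

((~n) & (~q)) | (n & q)


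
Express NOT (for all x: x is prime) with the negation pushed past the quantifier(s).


¬(for all x: φ) = there exists x: ¬φ, and ¬(there exists x: φ) = for all x: ¬φ.
Apply to the universal statement.

there exists x: NOT(x is prime)


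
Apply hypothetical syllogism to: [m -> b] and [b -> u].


Hypothetical syllogism: from (P → Q) and (Q → R), infer (P → R).
Chain the two implications through the shared middle term 'b'.

m -> u


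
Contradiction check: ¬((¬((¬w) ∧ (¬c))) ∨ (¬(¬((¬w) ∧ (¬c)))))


Truth table over {c, w}:
c | w | φ
---------
F | F | F
T | F | F
F | T | F
T | T | F
Every row is false.

Yes, it is a contradiction.


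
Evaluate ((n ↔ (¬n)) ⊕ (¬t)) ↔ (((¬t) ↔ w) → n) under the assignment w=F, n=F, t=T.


Substitute w=F, n=F, t=T:
¬n = T
n ↔ (¬n) = F ↔ T = F
¬t = F
(n ↔ (¬n)) ⊕ (¬t) = F ⊕ F = F
¬t = F
(¬t) ↔ w = F ↔ F = T
((¬t) ↔ w) → n = T → F = F
((n ↔ (¬n)) ⊕ (¬t)) ↔ (((¬t) ↔ w) → n) = F ↔ F = T

T


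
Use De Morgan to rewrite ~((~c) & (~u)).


De Morgan: the negation of a conjunction is the disjunction of the negations.
Distribute ~ across &, flipping it to |, and negate each literal.

c | u


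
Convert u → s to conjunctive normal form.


Step 1: Rewrite u → s as ¬u ∨ s.

(¬u) ∨ s


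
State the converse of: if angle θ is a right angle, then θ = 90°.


The converse of (P → Q) is (Q → P). It is not in general equivalent to the original.
Here P = 'angle θ is a right angle' and Q = 'θ = 90°'.

If θ = 90°, then angle θ is a right angle.


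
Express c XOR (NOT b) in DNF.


Step 1: c ⊕ (¬b) is true exactly when they disagree: (c ∧ ¬(¬b)) ∨ (¬c ∧ (¬b)).
Step 2: Eliminate any double negations (¬¬X = X).

(c AND b) OR ((NOT c) AND (NOT b))


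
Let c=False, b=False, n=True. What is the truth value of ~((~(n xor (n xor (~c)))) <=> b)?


Substitute c=False, b=False, n=True:
~c = True
n xor (~c) = True xor True = False
n xor (n xor (~c)) = True xor False = True
~(n xor (n xor (~c))) = False
(~(n xor (n xor (~c)))) <=> b = False <=> False = True
~((~(n xor (n xor (~c)))) <=> b) = False

False


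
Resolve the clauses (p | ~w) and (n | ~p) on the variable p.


The clauses contain complementary literals p and ~p.
Resolution eliminates this pair and disjoins the remaining literals (merging duplicates).

(~w | n)


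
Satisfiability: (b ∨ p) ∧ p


Search for a satisfying assignment over {b, p}.
Try b=F, p=T: the formula evaluates to T.
A satisfying assignment exists.

Satisfiable.


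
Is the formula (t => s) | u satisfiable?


Search for a satisfying assignment over {s, t, u}.
Try s=False, t=False, u=False: the formula evaluates to True.
A satisfying assignment exists.

Satisfiable.


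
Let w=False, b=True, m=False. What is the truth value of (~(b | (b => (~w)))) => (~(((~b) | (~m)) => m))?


Substitute w=False, b=True, m=False:
~w = True
b => (~w) = True => True = True
b | (b => (~w)) = True | True = True
~(b | (b => (~w))) = False
~b = False
~m = True
(~b) | (~m) = False | True = True
((~b) | (~m)) => m = True => False = False
~(((~b) | (~m)) => m) = True
(~(b | (b => (~w)))) => (~(((~b) | (~m)) => m)) = False => True = True

True


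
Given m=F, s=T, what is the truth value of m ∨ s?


Disjunction is false only when both operands are false.
Substitute: m=F, s=T.
F ∨ T evaluates to T.

T


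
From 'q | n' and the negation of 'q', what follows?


Disjunctive syllogism: from (P ∨ Q) and ¬P, infer Q.
One disjunct, 'q', is ruled out; the other must hold.

n


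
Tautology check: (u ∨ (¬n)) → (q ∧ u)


Build the truth table over {n, q, u}:
n | q | u | φ
-------------
F | F | F | F
T | F | F | T
F | T | F | F
T | T | F | T
F | F | T | F
T | F | T | F
F | T | T | T
T | T | T | T
Counterexample at row 1: with n=F, q=F, u=F, the formula is F.

No, it is not a tautology.


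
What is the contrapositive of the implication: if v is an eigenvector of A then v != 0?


The contrapositive of (P → Q) is (¬Q → ¬P); it is logically equivalent to the original.
Here P = 'v is an eigenvector of A' and Q = 'v != 0'.

If not (v != 0), then not (v is an eigenvector of A).


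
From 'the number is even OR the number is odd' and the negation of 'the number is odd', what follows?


Disjunctive syllogism: from (P ∨ Q) and ¬P, infer Q.
One disjunct, 'the number is odd', is ruled out; the other must hold.

the number is even


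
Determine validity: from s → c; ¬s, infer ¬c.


This is denying the antecedent (fallacy). There exist truth assignments where the premises are all true but the conclusion is false.

Invalid.


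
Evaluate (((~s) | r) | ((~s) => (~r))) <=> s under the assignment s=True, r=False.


Substitute s=True, r=False:
~s = False
(~s) | r = False | False = False
~s = False
~r = True
(~s) => (~r) = False => True = True
((~s) | r) | ((~s) => (~r)) = False | True = True
(((~s) | r) | ((~s) => (~r))) <=> s = True <=> True = True

True


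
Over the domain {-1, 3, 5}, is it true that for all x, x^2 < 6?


Evaluate the predicate on each element: -1:T, 3:F, 5:F.
Counterexample x = 3 fails the predicate.

F


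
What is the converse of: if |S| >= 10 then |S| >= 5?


The converse of (P → Q) is (Q → P). It is not in general equivalent to the original.
Here P = '|S| >= 10' and Q = '|S| >= 5'.

If |S| >= 5, then |S| >= 10.


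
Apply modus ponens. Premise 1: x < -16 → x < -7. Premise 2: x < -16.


Modus ponens: from (P → Q) and P, infer Q.
P = 'x < -16' is asserted, and P → Q holds, so Q follows.

x < -7.


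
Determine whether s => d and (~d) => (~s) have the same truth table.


Compare truth tables:
d | s | φ | ψ
-------------
False | False | True | True
True | False | True | True
False | True | False | False
True | True | True | True
The columns φ and ψ agree on every row.

Yes, they are logically equivalent.


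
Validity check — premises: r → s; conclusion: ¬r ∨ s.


This matches the form of material implication: the conclusion follows in every model of the premises.

Valid.


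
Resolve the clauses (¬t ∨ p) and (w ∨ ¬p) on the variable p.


The clauses contain complementary literals p and ¬p.
Resolution eliminates this pair and disjoins the remaining literals (merging duplicates).

(¬t ∨ w)


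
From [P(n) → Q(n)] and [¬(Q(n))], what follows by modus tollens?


Modus tollens: from (P → Q) and ¬Q, infer ¬P.
Q = 'Q(n)' is denied; since P → Q, P must also fail.

Not (P(n)).


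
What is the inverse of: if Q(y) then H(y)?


The inverse of (P → Q) is (¬P → ¬Q). It is equivalent to the converse, not to the original.
Here P = 'Q(y)' and Q = 'H(y)'.

If not (Q(y)), then not (H(y)).


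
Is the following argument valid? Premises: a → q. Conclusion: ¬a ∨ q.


This matches the form of material implication: the conclusion follows in every model of the premises.

Valid.


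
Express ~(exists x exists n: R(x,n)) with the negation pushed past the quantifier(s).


Negation flips each quantifier (∀↔∃) and negates the inner predicate.
¬(exists x exists n: φ) = forall x forall n: ¬φ.

forall x forall n: ~(R(x,n))


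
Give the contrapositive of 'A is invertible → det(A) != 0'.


The contrapositive of (P → Q) is (¬Q → ¬P); it is logically equivalent to the original.
Here P = 'A is invertible' and Q = 'det(A) != 0'.

If not (det(A) != 0), then not (A is invertible).


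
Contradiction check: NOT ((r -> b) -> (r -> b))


Truth table over {b, r}:
b | r | φ
---------
F | F | F
T | F | F
F | T | F
T | T | F
Every row is false.

Yes, it is a contradiction.


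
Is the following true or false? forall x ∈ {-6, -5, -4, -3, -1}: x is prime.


Evaluate the predicate on each element: -6:False, -5:False, -4:False, -3:False, -1:False.
Counterexample x = -6 fails the predicate.

False


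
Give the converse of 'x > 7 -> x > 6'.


The converse of (P → Q) is (Q → P). It is not in general equivalent to the original.
Here P = 'x > 7' and Q = 'x > 6'.

If x > 6, then x > 7.


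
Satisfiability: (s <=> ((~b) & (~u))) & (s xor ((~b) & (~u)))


Check all 8 assignments over {b, s, u}:
b | s | u | φ
-------------
False | False | False | False
True | False | False | False
False | True | False | False
True | True | False | False
False | False | True | False
True | False | True | False
False | True | True | False
True | True | True | False
No assignment makes the formula true.

Unsatisfiable.


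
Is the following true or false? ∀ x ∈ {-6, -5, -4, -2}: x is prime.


Evaluate the predicate on each element: -6:F, -5:F, -4:F, -2:F.
Counterexample x = -6 fails the predicate.

F


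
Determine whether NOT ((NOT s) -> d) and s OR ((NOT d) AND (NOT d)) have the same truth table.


Compare truth tables:
d | s | φ | ψ
-------------
F | F | T | T
T | F | F | F
F | T | F | T
T | T | F | T
They differ at row 3 (d=F, s=T): φ=F but ψ=T.

No, they are not logically equivalent.


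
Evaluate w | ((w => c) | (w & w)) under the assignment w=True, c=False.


Substitute w=True, c=False:
w => c = True => False = False
w & w = True & True = True
(w => c) | (w & w) = False | True = True
w | ((w => c) | (w & w)) = True | True = True

True


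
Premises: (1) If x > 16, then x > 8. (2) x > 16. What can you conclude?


Modus ponens: from (P → Q) and P, infer Q.
P = 'x > 16' is asserted, and P → Q holds, so Q follows.

x > 8.


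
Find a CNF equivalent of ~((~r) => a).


Step 1: Rewrite (¬r) → a as ¬(¬r) ∨ a.
Step 2: Negate: ¬(¬(¬r) ∨ a) = (¬r) ∧ ¬a (De Morgan + double negation).

(~r) & (~a)


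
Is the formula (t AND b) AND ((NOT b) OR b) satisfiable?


Search for a satisfying assignment over {b, t}.
Try b=T, t=T: the formula evaluates to T.
A satisfying assignment exists.

Satisfiable.


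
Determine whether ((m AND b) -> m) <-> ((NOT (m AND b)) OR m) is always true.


Build the truth table over {b, m}:
b | m | φ
---------
F | F | T
T | F | T
F | T | T
T | T | T
Every row evaluates to true.

Yes, it is a tautology.


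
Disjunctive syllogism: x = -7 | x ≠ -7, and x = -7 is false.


Disjunctive syllogism: from (P ∨ Q) and ¬P, infer Q.
One disjunct, 'x = -7', is ruled out; the other must hold.

x ≠ -7


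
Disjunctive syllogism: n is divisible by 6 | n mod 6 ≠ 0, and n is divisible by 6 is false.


Disjunctive syllogism: from (P ∨ Q) and ¬P, infer Q.
One disjunct, 'n is divisible by 6', is ruled out; the other must hold.

n mod 6 ≠ 0


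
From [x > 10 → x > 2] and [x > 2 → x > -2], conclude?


Hypothetical syllogism: from (P → Q) and (Q → R), infer (P → R).
Chain the two implications through the shared middle term 'x > 2'.

x > 10 → x > -2


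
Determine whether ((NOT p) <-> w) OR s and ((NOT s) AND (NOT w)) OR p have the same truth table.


Compare truth tables:
p | s | w | φ | ψ
-----------------
F | F | F | F | T
T | F | F | T | T
F | T | F | T | F
T | T | F | T | T
F | F | T | T | F
T | F | T | F | T
F | T | T | T | F
T | T | T | T | T
They differ at row 1 (p=F, s=F, w=F): φ=F but ψ=T.

No, they are not logically equivalent.


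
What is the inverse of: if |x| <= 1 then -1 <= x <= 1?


The inverse of (P → Q) is (¬P → ¬Q). It is equivalent to the converse, not to the original.
Here P = '|x| <= 1' and Q = '-1 <= x <= 1'.

If not (|x| <= 1), then not (-1 <= x <= 1).


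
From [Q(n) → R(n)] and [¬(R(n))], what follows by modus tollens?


Modus tollens: from (P → Q) and ¬Q, infer ¬P.
Q = 'R(n)' is denied; since P → Q, P must also fail.

Not (Q(n)).


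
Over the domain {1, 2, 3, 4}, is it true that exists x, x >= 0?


Evaluate the predicate on each element: 1:True, 2:True, 3:True, 4:True.
Witness x = 1 satisfies the predicate.

True


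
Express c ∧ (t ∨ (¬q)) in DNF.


Step 1: Distribute ∧ over ∨: c ∧ (t ∨ (¬q)) = (c ∧ t) ∨ (c ∧ (¬q)).

(c ∧ t) ∨ (c ∧ (¬q))


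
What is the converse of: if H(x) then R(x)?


The converse of (P → Q) is (Q → P). It is not in general equivalent to the original.
Here P = 'H(x)' and Q = 'R(x)'.

If R(x), then H(x).


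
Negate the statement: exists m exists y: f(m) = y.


Negation flips each quantifier (∀↔∃) and negates the inner predicate.
¬(exists m exists y: φ) = forall m forall y: ¬φ.

forall m forall y: ~(f(m) = y)


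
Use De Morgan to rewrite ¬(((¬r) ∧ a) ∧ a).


De Morgan: the negation of a conjunction is the disjunction of the negations.
Distribute ¬ across ∧, flipping it to ∨, and negate each literal.

(r ∨ (¬a)) ∨ (¬a)


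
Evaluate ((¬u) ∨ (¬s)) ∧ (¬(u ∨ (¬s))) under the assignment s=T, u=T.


Substitute s=T, u=T:
¬u = F
¬s = F
(¬u) ∨ (¬s) = F ∨ F = F
¬s = F
u ∨ (¬s) = T ∨ F = T
¬(u ∨ (¬s)) = F
((¬u) ∨ (¬s)) ∧ (¬(u ∨ (¬s))) = F ∧ F = F

F


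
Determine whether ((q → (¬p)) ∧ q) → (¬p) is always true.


Build the truth table over {p, q}:
p | q | φ
---------
F | F | T
T | F | T
F | T | T
T | T | T
Every row evaluates to true.

Yes, it is a tautology.


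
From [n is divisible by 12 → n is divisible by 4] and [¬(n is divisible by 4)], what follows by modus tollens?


Modus tollens: from (P → Q) and ¬Q, infer ¬P.
Q = 'n is divisible by 4' is denied; since P → Q, P must also fail.

Not (n is divisible by 12).


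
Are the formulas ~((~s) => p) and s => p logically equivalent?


Compare truth tables:
p | s | φ | ψ
-------------
False | False | True | True
True | False | False | True
False | True | False | False
True | True | False | True
They differ at row 2 (p=True, s=False): φ=False but ψ=True.

No, they are not logically equivalent.


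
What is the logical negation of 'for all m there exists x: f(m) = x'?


Negation flips each quantifier (∀↔∃) and negates the inner predicate.
¬(for all m there exists x: φ) = there exists m for all x: ¬φ.

there exists m for all x: NOT(f(m) = x)


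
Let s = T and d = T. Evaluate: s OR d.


Disjunction is false only when both operands are false.
Substitute: s=T, d=T.
T OR T evaluates to T.

T


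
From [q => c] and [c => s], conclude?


Hypothetical syllogism: from (P → Q) and (Q → R), infer (P → R).
Chain the two implications through the shared middle term 'c'.

q => s


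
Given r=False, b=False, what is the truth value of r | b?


Disjunction is false only when both operands are false.
Substitute: r=False, b=False.
False | False evaluates to False.

False


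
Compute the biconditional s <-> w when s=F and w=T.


Biconditional is true when both operands have the same truth value.
Substitute: s=F, w=T.
F <-> T evaluates to F.

F


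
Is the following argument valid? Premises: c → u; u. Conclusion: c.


This is affirming the consequent (fallacy). There exist truth assignments where the premises are all true but the conclusion is false.

Invalid.


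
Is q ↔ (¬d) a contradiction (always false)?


Truth table over {d, q}:
d | q | φ
---------
F | F | F
T | F | T
F | T | T
T | T | F
Satisfying assignment at row 2: d=T, q=F gives T.

No, it is not a contradiction.


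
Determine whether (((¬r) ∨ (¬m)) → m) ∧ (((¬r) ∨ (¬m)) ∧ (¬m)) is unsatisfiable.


Truth table over {m, r}:
m | r | φ
---------
F | F | F
T | F | F
F | T | F
T | T | F
Every row is false.

Yes, it is a contradiction.


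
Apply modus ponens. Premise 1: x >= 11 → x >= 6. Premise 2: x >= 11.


Modus ponens: from (P → Q) and P, infer Q.
P = 'x >= 11' is asserted, and P → Q holds, so Q follows.

x >= 6.


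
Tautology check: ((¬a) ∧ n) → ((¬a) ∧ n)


Build the truth table over {a, n}:
a | n | φ
---------
F | F | T
T | F | T
F | T | T
T | T | T
Every row evaluates to true.

Yes, it is a tautology.


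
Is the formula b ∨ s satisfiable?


Search for a satisfying assignment over {b, s}.
Try b=T, s=F: the formula evaluates to T.
A satisfying assignment exists.

Satisfiable.


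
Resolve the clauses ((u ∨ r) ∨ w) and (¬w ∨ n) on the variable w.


The clauses contain complementary literals w and ¬w.
Resolution eliminates this pair and disjoins the remaining literals (merging duplicates).

((u ∨ r) ∨ n)


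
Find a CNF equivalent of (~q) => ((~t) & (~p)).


Step 1: Rewrite (¬q) → ((¬t) ∧ (¬p)) as ¬(¬q) ∨ ((¬t) ∧ (¬p)).
Step 2: Distribute ∨ over ∧.
Step 3: Eliminate any double negations (¬¬X = X).

(q | (~t)) & (q | (~p))


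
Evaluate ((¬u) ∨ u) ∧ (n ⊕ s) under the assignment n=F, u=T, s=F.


Substitute n=F, u=T, s=F:
¬u = F
(¬u) ∨ u = F ∨ T = T
n ⊕ s = F ⊕ F = F
((¬u) ∨ u) ∧ (n ⊕ s) = T ∧ F = F

F


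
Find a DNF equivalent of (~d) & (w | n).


Step 1: Distribute ∧ over ∨: (¬d) ∧ (w ∨ n) = ((¬d) ∧ w) ∨ ((¬d) ∧ n).

((~d) & w) | ((~d) & n)


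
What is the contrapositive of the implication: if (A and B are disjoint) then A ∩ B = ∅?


The contrapositive of (P → Q) is (¬Q → ¬P); it is logically equivalent to the original.
Here P = '(A and B are disjoint)' and Q = 'A ∩ B = ∅'.

If not (A ∩ B = ∅), then not ((A and B are disjoint)).


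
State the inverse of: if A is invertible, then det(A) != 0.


The inverse of (P → Q) is (¬P → ¬Q). It is equivalent to the converse, not to the original.
Here P = 'A is invertible' and Q = 'det(A) != 0'.

If not (A is invertible), then not (det(A) != 0).


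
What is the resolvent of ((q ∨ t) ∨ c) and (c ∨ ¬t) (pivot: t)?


The clauses contain complementary literals t and ¬t.
Resolution eliminates this pair and disjoins the remaining literals (merging duplicates).

(q ∨ c)


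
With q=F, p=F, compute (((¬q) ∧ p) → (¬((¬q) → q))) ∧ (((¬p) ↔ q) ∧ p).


Substitute q=F, p=F:
¬q = T
(¬q) ∧ p = T ∧ F = F
¬q = T
(¬q) → q = T → F = F
¬((¬q) → q) = T
((¬q) ∧ p) → (¬((¬q) → q)) = F → T = T
¬p = T
(¬p) ↔ q = T ↔ F = F
((¬p) ↔ q) ∧ p = F ∧ F = F
(((¬q) ∧ p) → (¬((¬q) → q))) ∧ (((¬p) ↔ q) ∧ p) = T ∧ F = F

F


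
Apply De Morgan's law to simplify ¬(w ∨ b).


De Morgan: the negation of a disjunction is the conjunction of the negations.
Distribute ¬ across ∨, flipping it to ∧, and negate each literal.

(¬w) ∧ (¬b)


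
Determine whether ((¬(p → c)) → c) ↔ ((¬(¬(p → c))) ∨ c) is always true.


Build the truth table over {c, p}:
c | p | φ
---------
F | F | T
T | F | T
F | T | T
T | T | T
Every row evaluates to true.

Yes, it is a tautology.


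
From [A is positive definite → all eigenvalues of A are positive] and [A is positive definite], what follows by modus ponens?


Modus ponens: from (P → Q) and P, infer Q.
P = 'A is positive definite' is asserted, and P → Q holds, so Q follows.

all eigenvalues of A are positive.


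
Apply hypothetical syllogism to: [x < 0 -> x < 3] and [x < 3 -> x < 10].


Hypothetical syllogism: from (P → Q) and (Q → R), infer (P → R).
Chain the two implications through the shared middle term 'x < 3'.

x < 0 -> x < 10


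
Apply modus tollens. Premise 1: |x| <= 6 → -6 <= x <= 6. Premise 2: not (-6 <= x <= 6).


Modus tollens: from (P → Q) and ¬Q, infer ¬P.
Q = '-6 <= x <= 6' is denied; since P → Q, P must also fail.

Not (|x| <= 6).


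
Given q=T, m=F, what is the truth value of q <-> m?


Biconditional is true when both operands have the same truth value.
Substitute: q=T, m=F.
T <-> F evaluates to F.

F


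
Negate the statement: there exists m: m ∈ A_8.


¬(for all x: φ) = there exists x: ¬φ, and ¬(there exists x: φ) = for all x: ¬φ.
Apply to the existential statement.

for all m: NOT(m ∈ A_8)
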